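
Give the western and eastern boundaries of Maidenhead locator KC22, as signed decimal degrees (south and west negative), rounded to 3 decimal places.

Field K=10, C=2: +10·20° lon, +2·10° lat → SW at lon 20°, lat -70°.
Square 2, 2: +2·2° lon, +2·1° lat → SW at lon 24°, lat -68°.
Cell spans 2° lon × 1° lat.
west 24.000, east 26.000.

24.000, 26.000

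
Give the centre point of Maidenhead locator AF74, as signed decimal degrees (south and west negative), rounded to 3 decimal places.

Field A=0, F=5: +0·20° lon, +5·10° lat → SW at lon -180°, lat -40°.
Square 7, 4: +7·2° lon, +4·1° lat → SW at lon -166°, lat -36°.
Cell spans 2° lon × 1° lat. Centre is SW corner plus half of each.
latitude -35.500, longitude -165.000.

-35.500, -165.000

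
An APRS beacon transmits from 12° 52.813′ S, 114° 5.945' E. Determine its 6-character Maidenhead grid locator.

OH77bc

Shift to the Maidenhead origin (180°W, 90°S): lon 294.0991, lat 77.1198.
Field (20°×10°, letters A–R): 294.0991/20 → 14 → O, 77.1198/10 → 7 → H; chars OH.
Square (2°×1°, digits 0–9): 14.0991/2 → 7, 7.1198/1 → 7; chars 77.
Subsquare (5′×2.5′, letters a–x): 0.0991/0.0833333 → 1 → b, 0.1198/0.0416667 → 2 → c; chars bc.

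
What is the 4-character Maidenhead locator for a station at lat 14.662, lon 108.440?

Add 180° to longitude and 90° to latitude: 288.44, 104.66.
Field: 288.44/20 → 14 → O, 104.66/10 → 10 → K; chars OK.
Square: 8.44/2 → 4, 4.66/1 → 4; chars 44.

OK44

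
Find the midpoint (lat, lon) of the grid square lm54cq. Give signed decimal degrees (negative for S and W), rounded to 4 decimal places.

Field L=11, M=12: +11·20° lon, +12·10° lat → SW at lon 40°, lat 30°.
Square 5, 4: +5·2° lon, +4·1° lat → SW at lon 50°, lat 34°.
Subsquare c=2, q=16: +2·0.0833333° lon, +16·0.0416667° lat → SW at lon 50.1667°, lat 34.6667°.
Cell spans 0.0833333° lon × 0.0416667° lat. Centre is SW corner plus half of each.
latitude 34.6875, longitude 50.2083.

34.6875, 50.2083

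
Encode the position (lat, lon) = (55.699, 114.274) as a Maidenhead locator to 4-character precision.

OO75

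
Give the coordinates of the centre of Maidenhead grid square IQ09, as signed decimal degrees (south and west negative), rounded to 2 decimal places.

79.50, -19.00

Field I=8, Q=16: +8·20° lon, +16·10° lat → SW at lon -20°, lat 70°.
Square 0, 9: +0·2° lon, +9·1° lat → SW at lon -20°, lat 79°.
Cell spans 2° lon × 1° lat. Centre is SW corner plus half of each.
latitude 79.50, longitude -19.00.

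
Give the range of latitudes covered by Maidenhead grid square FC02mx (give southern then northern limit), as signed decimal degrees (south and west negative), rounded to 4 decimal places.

-67.0417, -67.0000

Field F=5, C=2: +5·20° lon, +2·10° lat → SW at lon -80°, lat -70°.
Square 0, 2: +0·2° lon, +2·1° lat → SW at lon -80°, lat -68°.
Subsquare m=12, x=23: +12·0.0833333° lon, +23·0.0416667° lat → SW at lon -79°, lat -67.0417°.
Cell spans 0.0833333° lon × 0.0416667° lat.
south -67.0417, north -67.0000.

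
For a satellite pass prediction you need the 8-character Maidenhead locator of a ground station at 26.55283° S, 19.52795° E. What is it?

JG93sk37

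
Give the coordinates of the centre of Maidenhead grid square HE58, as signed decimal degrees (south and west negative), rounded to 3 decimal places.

-41.500, -29.000

Field H=7, E=4: +7·20° lon, +4·10° lat → SW at lon -40°, lat -50°.
Square 5, 8: +5·2° lon, +8·1° lat → SW at lon -30°, lat -42°.
Cell spans 2° lon × 1° lat. Centre is SW corner plus half of each.
latitude -41.500, longitude -29.000.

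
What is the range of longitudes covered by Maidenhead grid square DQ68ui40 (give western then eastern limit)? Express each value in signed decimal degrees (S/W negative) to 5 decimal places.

-106.30000, -106.29167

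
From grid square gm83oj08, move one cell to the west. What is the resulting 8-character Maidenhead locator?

GM83nj98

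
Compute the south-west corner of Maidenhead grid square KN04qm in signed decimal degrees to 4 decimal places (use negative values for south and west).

Field K=10, N=13: +10·20° lon, +13·10° lat → SW at lon 20°, lat 40°.
Square 0, 4: +0·2° lon, +4·1° lat → SW at lon 20°, lat 44°.
Subsquare q=16, m=12: +16·0.0833333° lon, +12·0.0416667° lat → SW at lon 21.3333°, lat 44.5°.
latitude 44.5000, longitude 21.3333.

44.5000, 21.3333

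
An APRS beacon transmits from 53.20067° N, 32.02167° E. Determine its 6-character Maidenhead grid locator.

KO63ae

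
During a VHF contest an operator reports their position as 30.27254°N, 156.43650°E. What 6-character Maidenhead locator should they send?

QM80fg

Shift to the Maidenhead origin (180°W, 90°S): lon 336.4365, lat 120.2725.
Field: 336.4365/20 → 16 → Q, 120.2725/10 → 12 → M; chars QM.
Square: 16.4365/2 → 8, 0.2725/1 → 0; chars 80.
Subsquare: 0.4365/0.0833333 → 5 → f, 0.2725/0.0416667 → 6 → g; chars fg.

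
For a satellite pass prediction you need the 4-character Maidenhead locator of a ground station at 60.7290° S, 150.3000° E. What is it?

Offset from 180°W / 90°S: lon 330.30°, lat 29.27°.
Field: 330.30/20 → 16 → Q, 29.27/10 → 2 → C; chars QC.
Square: 10.30/2 → 5, 9.27/1 → 9; chars 59.

QC59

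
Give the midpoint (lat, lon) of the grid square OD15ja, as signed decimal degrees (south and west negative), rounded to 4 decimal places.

-54.9792, 102.7917

Field O=14, D=3: +14·20° lon, +3·10° lat → SW at lon 100°, lat -60°.
Square 1, 5: +1·2° lon, +5·1° lat → SW at lon 102°, lat -55°.
Subsquare j=9, a=0: +9·0.0833333° lon, +0·0.0416667° lat → SW at lon 102.75°, lat -55°.
Cell spans 0.0833333° lon × 0.0416667° lat. Centre is SW corner plus half of each.
latitude -54.9792, longitude 102.7917.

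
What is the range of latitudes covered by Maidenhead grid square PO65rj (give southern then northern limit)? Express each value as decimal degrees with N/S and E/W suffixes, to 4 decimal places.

55.3750° N, 55.4167° N

Field P=15, O=14: +15·20° lon, +14·10° lat → SW at lon 120°, lat 50°.
Square 6, 5: +6·2° lon, +5·1° lat → SW at lon 132°, lat 55°.
Subsquare r=17, j=9: +17·0.0833333° lon, +9·0.0416667° lat → SW at lon 133.417°, lat 55.375°.
Cell spans 0.0833333° lon × 0.0416667° lat.
south 55.3750° N, north 55.4167° N.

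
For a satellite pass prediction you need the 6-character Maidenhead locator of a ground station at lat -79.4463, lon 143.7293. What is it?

Offset from 180°W / 90°S: lon 323.7293°, lat 10.5537°.
Field: lon ⌊323.7293/20⌋ = 16 → Q; lat ⌊10.5537/10⌋ = 1 → B.
Square: lon ⌊3.7293/2⌋ = 1; lat ⌊0.5537/1⌋ = 0.
Subsquare: lon ⌊1.7293/0.0833333⌋ = 20 → u; lat ⌊0.5537/0.0416667⌋ = 13 → n.

QB10un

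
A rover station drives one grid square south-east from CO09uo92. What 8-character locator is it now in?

CO09vo01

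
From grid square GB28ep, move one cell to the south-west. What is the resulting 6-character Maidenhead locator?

GB28do

Longitude subsquare e = 4; −1 → 3 = d.
Latitude subsquare p = 15; −1 → 14 = o.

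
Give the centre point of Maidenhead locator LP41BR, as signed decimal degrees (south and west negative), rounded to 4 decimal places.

61.7292, 48.1250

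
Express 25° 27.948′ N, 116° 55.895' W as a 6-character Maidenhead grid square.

DL15ml

Offset from 180°W / 90°S: lon 63.0684°, lat 115.4658°.
Field: 63.0684/20 → 3 → D, 115.4658/10 → 11 → L; chars DL.
Square: 3.0684/2 → 1, 5.4658/1 → 5; chars 15.
Subsquare: 1.0684/0.0833333 → 12 → m, 0.4658/0.0416667 → 11 → l; chars ml.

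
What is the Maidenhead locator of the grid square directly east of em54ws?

Longitude subsquare w = 22; +1 → 23 = x.
The latitude characters are unchanged.

EM54xs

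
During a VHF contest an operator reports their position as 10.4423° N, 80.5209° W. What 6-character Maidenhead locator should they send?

EK90rk

Offset from 180°W / 90°S: lon 99.4791°, lat 100.4423°.
Field: lon ⌊99.4791/20⌋ = 4 → E; lat ⌊100.4423/10⌋ = 10 → K.
Square: lon ⌊19.4791/2⌋ = 9; lat ⌊0.4423/1⌋ = 0.
Subsquare: lon ⌊1.4791/0.0833333⌋ = 17 → r; lat ⌊0.4423/0.0416667⌋ = 10 → k.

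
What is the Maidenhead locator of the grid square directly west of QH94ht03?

Longitude extended square 0; −1 → -1, wraps to 9, carry into subsquare.
Longitude subsquare h = 7; −1 → 6 = g.
The latitude characters are unchanged.

QH94gt93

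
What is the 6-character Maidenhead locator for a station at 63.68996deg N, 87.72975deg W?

Shift to the Maidenhead origin (180°W, 90°S): lon 92.2703, lat 153.6900.
Field: 92.2703/20 → 4 → E, 153.6900/10 → 15 → P; chars EP.
Square: 12.2703/2 → 6, 3.6900/1 → 3; chars 63.
Subsquare: 0.2703/0.0833333 → 3 → d, 0.6900/0.0416667 → 16 → q; chars dq.

EP63dq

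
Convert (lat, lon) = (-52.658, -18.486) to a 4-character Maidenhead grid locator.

Offset from 180°W / 90°S: lon 161.51°, lat 37.34°.
Field: 161.51/20 → 8 → I, 37.34/10 → 3 → D; chars ID.
Square: 1.51/2 → 0, 7.34/1 → 7; chars 07.

ID07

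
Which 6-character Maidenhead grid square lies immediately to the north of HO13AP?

HO13aq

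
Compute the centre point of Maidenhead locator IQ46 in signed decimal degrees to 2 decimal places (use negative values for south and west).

76.50, -11.00

Field I=8, Q=16: +8·20° lon, +16·10° lat → SW at lon -20°, lat 70°.
Square 4, 6: +4·2° lon, +6·1° lat → SW at lon -12°, lat 76°.
Cell spans 2° lon × 1° lat. Centre is SW corner plus half of each.
latitude 76.50, longitude -11.00.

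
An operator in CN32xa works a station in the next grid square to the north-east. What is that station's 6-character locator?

Longitude subsquare x = 23; +1 → 24, wraps to 0 = a, carry into square.
Longitude square 3; +1 → 4.
Latitude subsquare a = 0; +1 → 1 = b.

CN42ab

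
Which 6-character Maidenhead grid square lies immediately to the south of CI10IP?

CI10io

Latitude subsquare p = 15; −1 → 14 = o.
The longitude characters are unchanged.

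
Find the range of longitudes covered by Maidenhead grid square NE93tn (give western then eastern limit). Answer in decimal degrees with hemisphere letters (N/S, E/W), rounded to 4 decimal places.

99.5833° E, 99.6667° E

Field N=13, E=4: +13·20° lon, +4·10° lat → SW at lon 80°, lat -50°.
Square 9, 3: +9·2° lon, +3·1° lat → SW at lon 98°, lat -47°.
Subsquare t=19, n=13: +19·0.0833333° lon, +13·0.0416667° lat → SW at lon 99.5833°, lat -46.4583°.
Cell spans 0.0833333° lon × 0.0416667° lat.
west 99.5833° E, east 99.6667° E.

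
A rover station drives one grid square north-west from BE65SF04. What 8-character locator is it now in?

Longitude extended square 0; −1 → -1, wraps to 9, carry into subsquare.
Longitude subsquare s = 18; −1 → 17 = r.
Latitude extended square 4; +1 → 5.

BE65rf95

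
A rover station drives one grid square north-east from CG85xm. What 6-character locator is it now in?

CG95an

Longitude subsquare x = 23; +1 → 24, wraps to 0 = a, carry into square.
Longitude square 8; +1 → 9.
Latitude subsquare m = 12; +1 → 13 = n.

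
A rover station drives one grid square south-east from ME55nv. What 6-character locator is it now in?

Longitude subsquare n = 13; +1 → 14 = o.
Latitude subsquare v = 21; −1 → 20 = u.

ME55ou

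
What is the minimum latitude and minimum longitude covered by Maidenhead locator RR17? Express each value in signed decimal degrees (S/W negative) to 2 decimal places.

87.00, 162.00

Field R=17, R=17: +17·20° lon, +17·10° lat → SW at lon 160°, lat 80°.
Square 1, 7: +1·2° lon, +7·1° lat → SW at lon 162°, lat 87°.
latitude 87.00, longitude 162.00.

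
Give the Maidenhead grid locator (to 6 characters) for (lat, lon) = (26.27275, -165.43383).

Offset from 180°W / 90°S: lon 14.5662°, lat 116.2728°.
Field: lon ⌊14.5662/20⌋ = 0 → A; lat ⌊116.2728/10⌋ = 11 → L.
Square: lon ⌊14.5662/2⌋ = 7; lat ⌊6.2728/1⌋ = 6.
Subsquare: lon ⌊0.5662/0.0833333⌋ = 6 → g; lat ⌊0.2728/0.0416667⌋ = 6 → g.

AL76gg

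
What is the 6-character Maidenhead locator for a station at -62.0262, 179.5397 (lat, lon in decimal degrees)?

RC97sx

Offset from 180°W / 90°S: lon 359.5397°, lat 27.9738°.
Field (20°×10°, letters A–R): 359.5397/20 → 17 → R, 27.9738/10 → 2 → C; chars RC.
Square (2°×1°, digits 0–9): 19.5397/2 → 9, 7.9738/1 → 7; chars 97.
Subsquare (5′×2.5′, letters a–x): 1.5397/0.0833333 → 18 → s, 0.9738/0.0416667 → 23 → x; chars sx.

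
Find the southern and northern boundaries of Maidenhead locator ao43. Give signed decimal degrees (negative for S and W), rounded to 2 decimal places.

53.00, 54.00

Field A=0, O=14: +0·20° lon, +14·10° lat → SW at lon -180°, lat 50°.
Square 4, 3: +4·2° lon, +3·1° lat → SW at lon -172°, lat 53°.
Cell spans 2° lon × 1° lat.
south 53.00, north 54.00.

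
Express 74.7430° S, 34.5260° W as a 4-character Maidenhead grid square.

Offset from 180°W / 90°S: lon 145.47°, lat 15.26°.
Field: 145.47/20 → 7 → H, 15.26/10 → 1 → B; chars HB.
Square: 5.47/2 → 2, 5.26/1 → 5; chars 25.

HB25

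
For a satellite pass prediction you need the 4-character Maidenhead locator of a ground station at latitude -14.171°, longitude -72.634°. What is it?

FH35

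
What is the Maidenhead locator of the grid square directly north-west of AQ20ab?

Longitude subsquare a = 0; −1 → -1, wraps to 23 = x, carry into square.
Longitude square 2; −1 → 1.
Latitude subsquare b = 1; +1 → 2 = c.

AQ10xc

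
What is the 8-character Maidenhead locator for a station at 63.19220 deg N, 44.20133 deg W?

Offset from 180°W / 90°S: lon 135.79867°, lat 153.19220°.
Field: 135.79867/20 → 6 → G, 153.19220/10 → 15 → P; chars GP.
Square: 15.79867/2 → 7, 3.19220/1 → 3; chars 73.
Subsquare: 1.79867/0.0833333 → 21 → v, 0.19220/0.0416667 → 4 → e; chars ve.
Extended square: 0.04867/0.00833333 → 5, 0.02553/0.00416667 → 6; chars 56.

GP73ve56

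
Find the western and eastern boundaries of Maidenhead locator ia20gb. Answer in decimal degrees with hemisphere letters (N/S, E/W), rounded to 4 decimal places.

15.5000° W, 15.4167° W

Field I=8, A=0: +8·20° lon, +0·10° lat → SW at lon -20°, lat -90°.
Square 2, 0: +2·2° lon, +0·1° lat → SW at lon -16°, lat -90°.
Subsquare g=6, b=1: +6·0.0833333° lon, +1·0.0416667° lat → SW at lon -15.5°, lat -89.9583°.
Cell spans 0.0833333° lon × 0.0416667° lat.
west 15.5000° W, east 15.4167° W.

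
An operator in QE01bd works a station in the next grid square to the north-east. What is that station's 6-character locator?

Longitude subsquare b = 1; +1 → 2 = c.
Latitude subsquare d = 3; +1 → 4 = e.

QE01ce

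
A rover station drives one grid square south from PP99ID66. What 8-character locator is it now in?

PP99id65

Latitude extended square 6; −1 → 5.
The longitude characters are unchanged.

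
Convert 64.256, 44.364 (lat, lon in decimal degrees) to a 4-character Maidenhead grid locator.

Offset from 180°W / 90°S: lon 224.36°, lat 154.26°.
Field (20°×10°, letters A–R): 224.36/20 → 11 → L, 154.26/10 → 15 → P; chars LP.
Square (2°×1°, digits 0–9): 4.36/2 → 2, 4.26/1 → 4; chars 24.

LP24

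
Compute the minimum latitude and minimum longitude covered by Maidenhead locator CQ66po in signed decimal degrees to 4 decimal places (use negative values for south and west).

76.5833, -126.7500

Field C=2, Q=16: +2·20° lon, +16·10° lat → SW at lon -140°, lat 70°.
Square 6, 6: +6·2° lon, +6·1° lat → SW at lon -128°, lat 76°.
Subsquare p=15, o=14: +15·0.0833333° lon, +14·0.0416667° lat → SW at lon -126.75°, lat 76.5833°.
latitude 76.5833, longitude -126.7500.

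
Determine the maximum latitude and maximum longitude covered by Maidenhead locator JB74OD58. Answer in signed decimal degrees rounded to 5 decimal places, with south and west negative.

-75.83750, 15.21667

Field J=9, B=1: +9·20° lon, +1·10° lat → SW at lon 0°, lat -80°.
Square 7, 4: +7·2° lon, +4·1° lat → SW at lon 14°, lat -76°.
Subsquare o=14, d=3: +14·0.0833333° lon, +3·0.0416667° lat → SW at lon 15.1667°, lat -75.875°.
Extended square 5, 8: +5·0.00833333° lon, +8·0.00416667° lat → SW at lon 15.2083°, lat -75.8417°.
Cell spans 0.00833333° lon × 0.00416667° lat. NE corner is SW corner plus one full cell.
latitude -75.83750, longitude 15.21667.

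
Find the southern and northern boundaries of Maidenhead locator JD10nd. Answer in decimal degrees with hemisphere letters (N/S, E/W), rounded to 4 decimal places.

59.8750° S, 59.8333° S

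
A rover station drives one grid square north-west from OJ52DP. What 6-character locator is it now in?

OJ52cq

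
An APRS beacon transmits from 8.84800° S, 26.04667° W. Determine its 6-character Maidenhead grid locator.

HI61xd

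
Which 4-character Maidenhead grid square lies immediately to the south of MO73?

MO72

Latitude square 3; −1 → 2.
The longitude characters are unchanged.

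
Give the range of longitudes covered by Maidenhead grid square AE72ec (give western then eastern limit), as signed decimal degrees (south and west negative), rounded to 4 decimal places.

-165.6667, -165.5833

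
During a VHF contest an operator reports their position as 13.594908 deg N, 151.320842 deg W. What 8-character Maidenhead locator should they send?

BK43io12

Offset from 180°W / 90°S: lon 28.67916°, lat 103.59491°.
Field (20°×10°, letters A–R): 28.67916/20 → 1 → B, 103.59491/10 → 10 → K; chars BK.
Square (2°×1°, digits 0–9): 8.67916/2 → 4, 3.59491/1 → 3; chars 43.
Subsquare (5′×2.5′, letters a–x): 0.67916/0.0833333 → 8 → i, 0.59491/0.0416667 → 14 → o; chars io.
Extended square (30″×15″, digits 0–9): 0.01249/0.00833333 → 1, 0.01157/0.00416667 → 2; chars 12.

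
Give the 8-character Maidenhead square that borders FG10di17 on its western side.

FG10di07

Longitude extended square 1; −1 → 0.
The latitude characters are unchanged.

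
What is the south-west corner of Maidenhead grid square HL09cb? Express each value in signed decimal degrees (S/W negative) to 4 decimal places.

29.0417, -39.8333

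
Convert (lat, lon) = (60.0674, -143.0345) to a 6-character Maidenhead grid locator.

BP80lb

Offset from 180°W / 90°S: lon 36.9655°, lat 150.0674°.
Field: 36.9655/20 → 1 → B, 150.0674/10 → 15 → P; chars BP.
Square: 16.9655/2 → 8, 0.0674/1 → 0; chars 80.
Subsquare: 0.9655/0.0833333 → 11 → l, 0.0674/0.0416667 → 1 → b; chars lb.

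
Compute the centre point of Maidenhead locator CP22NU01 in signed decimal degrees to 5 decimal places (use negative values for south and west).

Field C=2, P=15: +2·20° lon, +15·10° lat → SW at lon -140°, lat 60°.
Square 2, 2: +2·2° lon, +2·1° lat → SW at lon -136°, lat 62°.
Subsquare n=13, u=20: +13·0.0833333° lon, +20·0.0416667° lat → SW at lon -134.917°, lat 62.8333°.
Extended square 0, 1: +0·0.00833333° lon, +1·0.00416667° lat → SW at lon -134.917°, lat 62.8375°.
Cell spans 0.00833333° lon × 0.00416667° lat. Centre is SW corner plus half of each.
latitude 62.83958, longitude -134.91250.

62.83958, -134.91250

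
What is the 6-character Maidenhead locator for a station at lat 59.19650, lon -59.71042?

Add 180° to longitude and 90° to latitude: 120.2896, 149.1965.
Field: lon ⌊120.2896/20⌋ = 6 → G; lat ⌊149.1965/10⌋ = 14 → O.
Square: lon ⌊0.2896/2⌋ = 0; lat ⌊9.1965/1⌋ = 9.
Subsquare: lon ⌊0.2896/0.0833333⌋ = 3 → d; lat ⌊0.1965/0.0416667⌋ = 4 → e.

GO09de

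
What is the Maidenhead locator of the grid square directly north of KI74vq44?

KI74vq45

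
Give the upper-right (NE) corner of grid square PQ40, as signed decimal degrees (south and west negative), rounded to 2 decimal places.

Field P=15, Q=16: +15·20° lon, +16·10° lat → SW at lon 120°, lat 70°.
Square 4, 0: +4·2° lon, +0·1° lat → SW at lon 128°, lat 70°.
Cell spans 2° lon × 1° lat. NE corner is SW corner plus one full cell.
latitude 71.00, longitude 130.00.

71.00, 130.00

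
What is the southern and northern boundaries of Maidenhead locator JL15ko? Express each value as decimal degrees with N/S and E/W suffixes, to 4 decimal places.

25.5833° N, 25.6250° N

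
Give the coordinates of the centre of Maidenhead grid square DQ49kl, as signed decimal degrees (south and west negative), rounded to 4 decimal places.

Field D=3, Q=16: +3·20° lon, +16·10° lat → SW at lon -120°, lat 70°.
Square 4, 9: +4·2° lon, +9·1° lat → SW at lon -112°, lat 79°.
Subsquare k=10, l=11: +10·0.0833333° lon, +11·0.0416667° lat → SW at lon -111.167°, lat 79.4583°.
Cell spans 0.0833333° lon × 0.0416667° lat. Centre is SW corner plus half of each.
latitude 79.4792, longitude -111.1250.

79.4792, -111.1250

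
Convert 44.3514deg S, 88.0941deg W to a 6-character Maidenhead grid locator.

EE55wp

Shift to the Maidenhead origin (180°W, 90°S): lon 91.9059, lat 45.6486.
Field: 91.9059/20 → 4 → E, 45.6486/10 → 4 → E; chars EE.
Square: 11.9059/2 → 5, 5.6486/1 → 5; chars 55.
Subsquare: 1.9059/0.0833333 → 22 → w, 0.6486/0.0416667 → 15 → p; chars wp.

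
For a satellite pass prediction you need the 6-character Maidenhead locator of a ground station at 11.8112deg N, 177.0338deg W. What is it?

AK11lt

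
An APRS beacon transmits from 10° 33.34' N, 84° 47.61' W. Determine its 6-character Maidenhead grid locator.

Shift to the Maidenhead origin (180°W, 90°S): lon 95.2065, lat 100.5557.
Field: 95.2065/20 → 4 → E, 100.5557/10 → 10 → K; chars EK.
Square: 15.2065/2 → 7, 0.5557/1 → 0; chars 70.
Subsquare: 1.2065/0.0833333 → 14 → o, 0.5557/0.0416667 → 13 → n; chars on.

EK70on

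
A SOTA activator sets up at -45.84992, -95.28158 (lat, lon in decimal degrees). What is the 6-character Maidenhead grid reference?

EE24id

Offset from 180°W / 90°S: lon 84.7184°, lat 44.1501°.
Field: lon ⌊84.7184/20⌋ = 4 → E; lat ⌊44.1501/10⌋ = 4 → E.
Square: lon ⌊4.7184/2⌋ = 2; lat ⌊4.1501/1⌋ = 4.
Subsquare: lon ⌊0.7184/0.0833333⌋ = 8 → i; lat ⌊0.1501/0.0416667⌋ = 3 → d.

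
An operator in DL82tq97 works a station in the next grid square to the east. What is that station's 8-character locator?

DL82uq07

Longitude extended square 9; +1 → 10, wraps to 0, carry into subsquare.
Longitude subsquare t = 19; +1 → 20 = u.
The latitude characters are unchanged.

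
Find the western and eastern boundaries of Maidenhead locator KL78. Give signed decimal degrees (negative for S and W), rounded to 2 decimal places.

Field K=10, L=11: +10·20° lon, +11·10° lat → SW at lon 20°, lat 20°.
Square 7, 8: +7·2° lon, +8·1° lat → SW at lon 34°, lat 28°.
Cell spans 2° lon × 1° lat.
west 34.00, east 36.00.

34.00, 36.00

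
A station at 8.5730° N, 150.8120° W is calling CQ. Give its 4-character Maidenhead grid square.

Shift to the Maidenhead origin (180°W, 90°S): lon 29.19, lat 98.57.
Field (20°×10°, letters A–R): 29.19/20 → 1 → B, 98.57/10 → 9 → J; chars BJ.
Square (2°×1°, digits 0–9): 9.19/2 → 4, 8.57/1 → 8; chars 48.

BJ48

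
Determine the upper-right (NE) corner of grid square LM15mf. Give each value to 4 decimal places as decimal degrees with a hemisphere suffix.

35.2500° N, 43.0833° E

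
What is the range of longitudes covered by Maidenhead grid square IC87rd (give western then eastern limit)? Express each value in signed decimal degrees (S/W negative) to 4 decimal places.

-2.5833, -2.5000

Field I=8, C=2: +8·20° lon, +2·10° lat → SW at lon -20°, lat -70°.
Square 8, 7: +8·2° lon, +7·1° lat → SW at lon -4°, lat -63°.
Subsquare r=17, d=3: +17·0.0833333° lon, +3·0.0416667° lat → SW at lon -2.58333°, lat -62.875°.
Cell spans 0.0833333° lon × 0.0416667° lat.
west -2.5833, east -2.5000.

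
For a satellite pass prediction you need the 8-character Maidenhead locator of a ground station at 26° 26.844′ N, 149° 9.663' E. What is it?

Shift to the Maidenhead origin (180°W, 90°S): lon 329.16105, lat 116.44740.
Field: 329.16105/20 → 16 → Q, 116.44740/10 → 11 → L; chars QL.
Square: 9.16105/2 → 4, 6.44740/1 → 6; chars 46.
Subsquare: 1.16105/0.0833333 → 13 → n, 0.44740/0.0416667 → 10 → k; chars nk.
Extended square: 0.07772/0.00833333 → 9, 0.03073/0.00416667 → 7; chars 97.

QL46nk97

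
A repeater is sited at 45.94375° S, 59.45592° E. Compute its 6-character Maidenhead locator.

Add 180° to longitude and 90° to latitude: 239.4559, 44.0562.
Field: lon ⌊239.4559/20⌋ = 11 → L; lat ⌊44.0562/10⌋ = 4 → E.
Square: lon ⌊19.4559/2⌋ = 9; lat ⌊4.0562/1⌋ = 4.
Subsquare: lon ⌊1.4559/0.0833333⌋ = 17 → r; lat ⌊0.0562/0.0416667⌋ = 1 → b.

LE94rb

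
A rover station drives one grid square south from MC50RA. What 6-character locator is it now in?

MB59rx

Latitude subsquare a = 0; −1 → -1, wraps to 23 = x, carry into square.
Latitude square 0; −1 → -1, wraps to 9, carry into field.
Latitude field C = 2; −1 → 1 = B.
The longitude characters are unchanged.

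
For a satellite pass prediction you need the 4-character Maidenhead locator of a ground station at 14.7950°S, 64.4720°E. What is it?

Offset from 180°W / 90°S: lon 244.47°, lat 75.20°.
Field (20°×10°, letters A–R): lon ⌊244.47/20⌋ = 12 → M; lat ⌊75.20/10⌋ = 7 → H.
Square (2°×1°, digits 0–9): lon ⌊4.47/2⌋ = 2; lat ⌊5.20/1⌋ = 5.

MH25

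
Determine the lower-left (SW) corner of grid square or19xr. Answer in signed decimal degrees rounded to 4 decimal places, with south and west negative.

Field O=14, R=17: +14·20° lon, +17·10° lat → SW at lon 100°, lat 80°.
Square 1, 9: +1·2° lon, +9·1° lat → SW at lon 102°, lat 89°.
Subsquare x=23, r=17: +23·0.0833333° lon, +17·0.0416667° lat → SW at lon 103.917°, lat 89.7083°.
latitude 89.7083, longitude 103.9167.

89.7083, 103.9167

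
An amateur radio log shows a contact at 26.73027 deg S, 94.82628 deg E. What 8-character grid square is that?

NG73jg94

Add 180° to longitude and 90° to latitude: 274.82628, 63.26973.
Field: 274.82628/20 → 13 → N, 63.26973/10 → 6 → G; chars NG.
Square: 14.82628/2 → 7, 3.26973/1 → 3; chars 73.
Subsquare: 0.82628/0.0833333 → 9 → j, 0.26973/0.0416667 → 6 → g; chars jg.
Extended square: 0.07628/0.00833333 → 9, 0.01973/0.00416667 → 4; chars 94.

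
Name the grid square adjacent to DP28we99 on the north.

Latitude extended square 9; +1 → 10, wraps to 0, carry into subsquare.
Latitude subsquare e = 4; +1 → 5 = f.
The longitude characters are unchanged.

DP28wf90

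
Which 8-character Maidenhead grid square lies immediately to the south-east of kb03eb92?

Longitude extended square 9; +1 → 10, wraps to 0, carry into subsquare.
Longitude subsquare e = 4; +1 → 5 = f.
Latitude extended square 2; −1 → 1.

KB03fb01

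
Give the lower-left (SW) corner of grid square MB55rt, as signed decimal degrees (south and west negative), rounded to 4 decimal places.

-74.2083, 71.4167

Field M=12, B=1: +12·20° lon, +1·10° lat → SW at lon 60°, lat -80°.
Square 5, 5: +5·2° lon, +5·1° lat → SW at lon 70°, lat -75°.
Subsquare r=17, t=19: +17·0.0833333° lon, +19·0.0416667° lat → SW at lon 71.4167°, lat -74.2083°.
latitude -74.2083, longitude 71.4167.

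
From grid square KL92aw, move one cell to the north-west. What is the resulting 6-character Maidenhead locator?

Longitude subsquare a = 0; −1 → -1, wraps to 23 = x, carry into square.
Longitude square 9; −1 → 8.
Latitude subsquare w = 22; +1 → 23 = x.

KL82xx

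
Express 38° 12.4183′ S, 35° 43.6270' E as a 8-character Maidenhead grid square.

Offset from 180°W / 90°S: lon 215.72712°, lat 51.79303°.
Field (20°×10°, letters A–R): 215.72712/20 → 10 → K, 51.79303/10 → 5 → F; chars KF.
Square (2°×1°, digits 0–9): 15.72712/2 → 7, 1.79303/1 → 1; chars 71.
Subsquare (5′×2.5′, letters a–x): 1.72712/0.0833333 → 20 → u, 0.79303/0.0416667 → 19 → t; chars ut.
Extended square (30″×15″, digits 0–9): 0.06045/0.00833333 → 7, 0.00136/0.00416667 → 0; chars 70.

KF71ut70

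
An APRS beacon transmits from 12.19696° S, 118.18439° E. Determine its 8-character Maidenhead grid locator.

OH97ct22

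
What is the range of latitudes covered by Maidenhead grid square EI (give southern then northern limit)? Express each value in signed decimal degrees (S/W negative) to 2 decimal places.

-10.00, 0.00

Field E=4, I=8: +4·20° lon, +8·10° lat → SW at lon -100°, lat -10°.
Cell spans 20° lon × 10° lat.
south -10.00, north 0.00.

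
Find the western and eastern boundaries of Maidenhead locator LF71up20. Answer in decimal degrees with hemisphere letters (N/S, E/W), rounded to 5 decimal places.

Field L=11, F=5: +11·20° lon, +5·10° lat → SW at lon 40°, lat -40°.
Square 7, 1: +7·2° lon, +1·1° lat → SW at lon 54°, lat -39°.
Subsquare u=20, p=15: +20·0.0833333° lon, +15·0.0416667° lat → SW at lon 55.6667°, lat -38.375°.
Extended square 2, 0: +2·0.00833333° lon, +0·0.00416667° lat → SW at lon 55.6833°, lat -38.375°.
Cell spans 0.00833333° lon × 0.00416667° lat.
west 55.68333° E, east 55.69167° E.

55.68333° E, 55.69167° E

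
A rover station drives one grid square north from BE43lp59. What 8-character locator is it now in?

Latitude extended square 9; +1 → 10, wraps to 0, carry into subsquare.
Latitude subsquare p = 15; +1 → 16 = q.
The longitude characters are unchanged.

BE43lq50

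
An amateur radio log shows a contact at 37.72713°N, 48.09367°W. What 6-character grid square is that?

GM57wr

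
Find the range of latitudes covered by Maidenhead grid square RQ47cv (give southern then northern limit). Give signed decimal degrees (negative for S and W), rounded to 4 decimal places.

Field R=17, Q=16: +17·20° lon, +16·10° lat → SW at lon 160°, lat 70°.
Square 4, 7: +4·2° lon, +7·1° lat → SW at lon 168°, lat 77°.
Subsquare c=2, v=21: +2·0.0833333° lon, +21·0.0416667° lat → SW at lon 168.167°, lat 77.875°.
Cell spans 0.0833333° lon × 0.0416667° lat.
south 77.8750, north 77.9167.

77.8750, 77.9167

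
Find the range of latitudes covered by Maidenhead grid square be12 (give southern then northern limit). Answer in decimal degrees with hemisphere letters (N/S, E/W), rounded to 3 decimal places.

48.000° S, 47.000° S

Field B=1, E=4: +1·20° lon, +4·10° lat → SW at lon -160°, lat -50°.
Square 1, 2: +1·2° lon, +2·1° lat → SW at lon -158°, lat -48°.
Cell spans 2° lon × 1° lat.
south 48.000° S, north 47.000° S.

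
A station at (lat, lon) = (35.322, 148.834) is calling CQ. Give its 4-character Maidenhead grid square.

QM45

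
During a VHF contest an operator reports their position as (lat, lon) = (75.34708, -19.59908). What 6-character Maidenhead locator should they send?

IQ05ei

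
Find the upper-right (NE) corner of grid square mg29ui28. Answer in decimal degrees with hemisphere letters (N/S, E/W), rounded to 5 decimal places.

20.62917° S, 65.69167° E

Field M=12, G=6: +12·20° lon, +6·10° lat → SW at lon 60°, lat -30°.
Square 2, 9: +2·2° lon, +9·1° lat → SW at lon 64°, lat -21°.
Subsquare u=20, i=8: +20·0.0833333° lon, +8·0.0416667° lat → SW at lon 65.6667°, lat -20.6667°.
Extended square 2, 8: +2·0.00833333° lon, +8·0.00416667° lat → SW at lon 65.6833°, lat -20.6333°.
Cell spans 0.00833333° lon × 0.00416667° lat. NE corner is SW corner plus one full cell.
latitude 20.62917° S, longitude 65.69167° E.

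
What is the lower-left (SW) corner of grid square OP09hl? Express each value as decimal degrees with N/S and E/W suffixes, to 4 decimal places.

Field O=14, P=15: +14·20° lon, +15·10° lat → SW at lon 100°, lat 60°.
Square 0, 9: +0·2° lon, +9·1° lat → SW at lon 100°, lat 69°.
Subsquare h=7, l=11: +7·0.0833333° lon, +11·0.0416667° lat → SW at lon 100.583°, lat 69.4583°.
latitude 69.4583° N, longitude 100.5833° E.

69.4583° N, 100.5833° E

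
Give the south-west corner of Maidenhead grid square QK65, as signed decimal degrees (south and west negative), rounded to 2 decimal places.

15.00, 152.00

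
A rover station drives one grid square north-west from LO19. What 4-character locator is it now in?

LP00

Longitude square 1; −1 → 0.
Latitude square 9; +1 → 10, wraps to 0, carry into field.
Latitude field O = 14; +1 → 15 = P.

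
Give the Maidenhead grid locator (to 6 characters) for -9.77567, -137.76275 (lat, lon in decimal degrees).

CI10cf

Shift to the Maidenhead origin (180°W, 90°S): lon 42.2372, lat 80.2243.
Field: lon ⌊42.2372/20⌋ = 2 → C; lat ⌊80.2243/10⌋ = 8 → I.
Square: lon ⌊2.2372/2⌋ = 1; lat ⌊0.2243/1⌋ = 0.
Subsquare: lon ⌊0.2372/0.0833333⌋ = 2 → c; lat ⌊0.2243/0.0416667⌋ = 5 → f.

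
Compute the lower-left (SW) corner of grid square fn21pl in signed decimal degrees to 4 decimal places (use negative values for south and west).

Field F=5, N=13: +5·20° lon, +13·10° lat → SW at lon -80°, lat 40°.
Square 2, 1: +2·2° lon, +1·1° lat → SW at lon -76°, lat 41°.
Subsquare p=15, l=11: +15·0.0833333° lon, +11·0.0416667° lat → SW at lon -74.75°, lat 41.4583°.
latitude 41.4583, longitude -74.7500.

41.4583, -74.7500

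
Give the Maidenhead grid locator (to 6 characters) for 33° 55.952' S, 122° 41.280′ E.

Offset from 180°W / 90°S: lon 302.6880°, lat 56.0675°.
Field (20°×10°, letters A–R): lon ⌊302.6880/20⌋ = 15 → P; lat ⌊56.0675/10⌋ = 5 → F.
Square (2°×1°, digits 0–9): lon ⌊2.6880/2⌋ = 1; lat ⌊6.0675/1⌋ = 6.
Subsquare (5′×2.5′, letters a–x): lon ⌊0.6880/0.0833333⌋ = 8 → i; lat ⌊0.0675/0.0416667⌋ = 1 → b.

PF16ib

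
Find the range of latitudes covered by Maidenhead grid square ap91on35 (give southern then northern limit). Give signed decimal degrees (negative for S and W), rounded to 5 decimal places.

61.56250, 61.56667

Field A=0, P=15: +0·20° lon, +15·10° lat → SW at lon -180°, lat 60°.
Square 9, 1: +9·2° lon, +1·1° lat → SW at lon -162°, lat 61°.
Subsquare o=14, n=13: +14·0.0833333° lon, +13·0.0416667° lat → SW at lon -160.833°, lat 61.5417°.
Extended square 3, 5: +3·0.00833333° lon, +5·0.00416667° lat → SW at lon -160.808°, lat 61.5625°.
Cell spans 0.00833333° lon × 0.00416667° lat.
south 61.56250, north 61.56667.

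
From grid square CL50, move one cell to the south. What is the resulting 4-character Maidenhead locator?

Latitude square 0; −1 → -1, wraps to 9, carry into field.
Latitude field L = 11; −1 → 10 = K.
The longitude characters are unchanged.

CK59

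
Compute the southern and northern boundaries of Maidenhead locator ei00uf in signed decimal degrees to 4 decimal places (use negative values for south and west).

Field E=4, I=8: +4·20° lon, +8·10° lat → SW at lon -100°, lat -10°.
Square 0, 0: +0·2° lon, +0·1° lat → SW at lon -100°, lat -10°.
Subsquare u=20, f=5: +20·0.0833333° lon, +5·0.0416667° lat → SW at lon -98.3333°, lat -9.79167°.
Cell spans 0.0833333° lon × 0.0416667° lat.
south -9.7917, north -9.7500.

-9.7917, -9.7500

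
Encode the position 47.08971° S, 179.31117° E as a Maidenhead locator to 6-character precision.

RE92pv

Shift to the Maidenhead origin (180°W, 90°S): lon 359.3112, lat 42.9103.
Field (20°×10°, letters A–R): 359.3112/20 → 17 → R, 42.9103/10 → 4 → E; chars RE.
Square (2°×1°, digits 0–9): 19.3112/2 → 9, 2.9103/1 → 2; chars 92.
Subsquare (5′×2.5′, letters a–x): 1.3112/0.0833333 → 15 → p, 0.9103/0.0416667 → 21 → v; chars pv.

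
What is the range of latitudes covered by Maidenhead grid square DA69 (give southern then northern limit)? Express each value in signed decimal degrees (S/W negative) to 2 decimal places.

Field D=3, A=0: +3·20° lon, +0·10° lat → SW at lon -120°, lat -90°.
Square 6, 9: +6·2° lon, +9·1° lat → SW at lon -108°, lat -81°.
Cell spans 2° lon × 1° lat.
south -81.00, north -80.00.

-81.00, -80.00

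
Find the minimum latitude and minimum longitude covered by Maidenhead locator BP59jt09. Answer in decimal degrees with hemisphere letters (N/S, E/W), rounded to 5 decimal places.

69.82917° N, 149.25000° W

Field B=1, P=15: +1·20° lon, +15·10° lat → SW at lon -160°, lat 60°.
Square 5, 9: +5·2° lon, +9·1° lat → SW at lon -150°, lat 69°.
Subsquare j=9, t=19: +9·0.0833333° lon, +19·0.0416667° lat → SW at lon -149.25°, lat 69.7917°.
Extended square 0, 9: +0·0.00833333° lon, +9·0.00416667° lat → SW at lon -149.25°, lat 69.8292°.
latitude 69.82917° N, longitude 149.25000° W.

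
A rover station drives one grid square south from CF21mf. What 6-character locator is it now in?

CF21me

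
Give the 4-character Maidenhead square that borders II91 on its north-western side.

II82

Longitude square 9; −1 → 8.
Latitude square 1; +1 → 2.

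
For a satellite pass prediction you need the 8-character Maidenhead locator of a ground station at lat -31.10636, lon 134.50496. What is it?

Offset from 180°W / 90°S: lon 314.50496°, lat 58.89364°.
Field: 314.50496/20 → 15 → P, 58.89364/10 → 5 → F; chars PF.
Square: 14.50496/2 → 7, 8.89364/1 → 8; chars 78.
Subsquare: 0.50496/0.0833333 → 6 → g, 0.89364/0.0416667 → 21 → v; chars gv.
Extended square: 0.00496/0.00833333 → 0, 0.01864/0.00416667 → 4; chars 04.

PF78gv04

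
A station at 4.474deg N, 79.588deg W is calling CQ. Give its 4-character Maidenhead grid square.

FJ04

Offset from 180°W / 90°S: lon 100.41°, lat 94.47°.
Field: lon ⌊100.41/20⌋ = 5 → F; lat ⌊94.47/10⌋ = 9 → J.
Square: lon ⌊0.41/2⌋ = 0; lat ⌊4.47/1⌋ = 4.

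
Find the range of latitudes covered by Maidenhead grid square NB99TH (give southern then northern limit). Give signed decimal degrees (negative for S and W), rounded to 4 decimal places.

Field N=13, B=1: +13·20° lon, +1·10° lat → SW at lon 80°, lat -80°.
Square 9, 9: +9·2° lon, +9·1° lat → SW at lon 98°, lat -71°.
Subsquare t=19, h=7: +19·0.0833333° lon, +7·0.0416667° lat → SW at lon 99.5833°, lat -70.7083°.
Cell spans 0.0833333° lon × 0.0416667° lat.
south -70.7083, north -70.6667.

-70.7083, -70.6667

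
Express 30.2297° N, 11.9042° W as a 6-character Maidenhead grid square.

Shift to the Maidenhead origin (180°W, 90°S): lon 168.0958, lat 120.2297.
Field: 168.0958/20 → 8 → I, 120.2297/10 → 12 → M; chars IM.
Square: 8.0958/2 → 4, 0.2297/1 → 0; chars 40.
Subsquare: 0.0958/0.0833333 → 1 → b, 0.2297/0.0416667 → 5 → f; chars bf.

IM40bf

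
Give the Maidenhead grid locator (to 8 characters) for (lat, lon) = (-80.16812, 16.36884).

Shift to the Maidenhead origin (180°W, 90°S): lon 196.36884, lat 9.83188.
Field: lon ⌊196.36884/20⌋ = 9 → J; lat ⌊9.83188/10⌋ = 0 → A.
Square: lon ⌊16.36884/2⌋ = 8; lat ⌊9.83188/1⌋ = 9.
Subsquare: lon ⌊0.36884/0.0833333⌋ = 4 → e; lat ⌊0.83188/0.0416667⌋ = 19 → t.
Extended square: lon ⌊0.03551/0.00833333⌋ = 4; lat ⌊0.04021/0.00416667⌋ = 9.

JA89et49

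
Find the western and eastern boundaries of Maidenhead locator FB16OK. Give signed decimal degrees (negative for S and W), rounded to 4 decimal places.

Field F=5, B=1: +5·20° lon, +1·10° lat → SW at lon -80°, lat -80°.
Square 1, 6: +1·2° lon, +6·1° lat → SW at lon -78°, lat -74°.
Subsquare o=14, k=10: +14·0.0833333° lon, +10·0.0416667° lat → SW at lon -76.8333°, lat -73.5833°.
Cell spans 0.0833333° lon × 0.0416667° lat.
west -76.8333, east -76.7500.

-76.8333, -76.7500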